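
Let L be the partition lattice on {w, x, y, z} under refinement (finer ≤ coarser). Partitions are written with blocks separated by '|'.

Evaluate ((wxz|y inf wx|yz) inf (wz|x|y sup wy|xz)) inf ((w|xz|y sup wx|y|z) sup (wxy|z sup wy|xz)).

wx|y|z

wxz|y ∧ wx|yz = wx|y|z
wz|x|y ∨ wy|xz = wxyz
wx|y|z ∧ wxyz = wx|y|z
w|xz|y ∨ wx|y|z = wxz|y
wxy|z ∨ wy|xz = wxyz
wxz|y ∨ wxyz = wxyz
wx|y|z ∧ wxyz = wx|y|z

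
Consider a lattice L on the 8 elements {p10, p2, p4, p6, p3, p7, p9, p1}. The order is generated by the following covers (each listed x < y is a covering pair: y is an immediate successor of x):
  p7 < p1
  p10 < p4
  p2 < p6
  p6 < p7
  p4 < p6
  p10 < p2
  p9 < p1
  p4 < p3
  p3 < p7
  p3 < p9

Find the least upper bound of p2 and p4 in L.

p6

Common upper bounds of {p2, p4}: p1, p6, p7.
The least among these is p6.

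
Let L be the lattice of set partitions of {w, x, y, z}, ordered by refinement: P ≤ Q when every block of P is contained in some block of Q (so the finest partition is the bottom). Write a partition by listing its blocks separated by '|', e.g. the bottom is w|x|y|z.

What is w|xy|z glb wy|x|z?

Common lower bounds of {w|xy|z, wy|x|z}: w|x|y|z.
The greatest among these is w|x|y|z.

w|x|y|z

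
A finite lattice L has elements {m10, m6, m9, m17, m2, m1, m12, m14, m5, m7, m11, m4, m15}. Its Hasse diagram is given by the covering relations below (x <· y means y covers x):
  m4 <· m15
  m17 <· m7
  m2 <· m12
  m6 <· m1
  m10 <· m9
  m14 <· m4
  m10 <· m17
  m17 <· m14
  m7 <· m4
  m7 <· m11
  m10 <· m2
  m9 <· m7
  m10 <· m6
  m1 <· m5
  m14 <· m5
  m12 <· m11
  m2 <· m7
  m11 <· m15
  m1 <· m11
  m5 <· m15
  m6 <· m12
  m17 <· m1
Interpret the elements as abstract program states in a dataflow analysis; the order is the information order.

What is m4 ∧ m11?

Common lower bounds of {m4, m11}: m10, m17, m2, m7, m9.
The greatest among these is m7.

m7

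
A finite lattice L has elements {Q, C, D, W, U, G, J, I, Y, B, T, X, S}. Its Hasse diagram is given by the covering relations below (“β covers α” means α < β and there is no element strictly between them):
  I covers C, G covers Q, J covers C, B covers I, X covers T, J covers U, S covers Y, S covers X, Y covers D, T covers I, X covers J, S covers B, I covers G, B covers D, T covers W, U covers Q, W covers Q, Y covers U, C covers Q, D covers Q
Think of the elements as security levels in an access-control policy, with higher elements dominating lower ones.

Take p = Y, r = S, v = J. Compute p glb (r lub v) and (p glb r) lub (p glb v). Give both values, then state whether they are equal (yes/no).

r lub v = S, so p glb (r lub v) = Y glb S = Y.
p glb r = Y and p glb v = U, so (p glb r) lub (p glb v) = Y lub U = Y.
Equal: yes.

Y; Y; yes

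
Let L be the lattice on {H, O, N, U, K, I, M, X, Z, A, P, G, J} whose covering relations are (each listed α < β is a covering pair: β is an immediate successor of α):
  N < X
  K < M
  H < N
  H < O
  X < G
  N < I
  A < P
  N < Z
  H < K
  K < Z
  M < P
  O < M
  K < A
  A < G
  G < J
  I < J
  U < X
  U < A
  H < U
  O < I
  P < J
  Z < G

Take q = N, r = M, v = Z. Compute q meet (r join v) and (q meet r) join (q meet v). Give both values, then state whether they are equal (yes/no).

r join v = J, so q meet (r join v) = N meet J = N.
q meet r = H and q meet v = N, so (q meet r) join (q meet v) = H join N = N.
Equal: yes.

N; N; yes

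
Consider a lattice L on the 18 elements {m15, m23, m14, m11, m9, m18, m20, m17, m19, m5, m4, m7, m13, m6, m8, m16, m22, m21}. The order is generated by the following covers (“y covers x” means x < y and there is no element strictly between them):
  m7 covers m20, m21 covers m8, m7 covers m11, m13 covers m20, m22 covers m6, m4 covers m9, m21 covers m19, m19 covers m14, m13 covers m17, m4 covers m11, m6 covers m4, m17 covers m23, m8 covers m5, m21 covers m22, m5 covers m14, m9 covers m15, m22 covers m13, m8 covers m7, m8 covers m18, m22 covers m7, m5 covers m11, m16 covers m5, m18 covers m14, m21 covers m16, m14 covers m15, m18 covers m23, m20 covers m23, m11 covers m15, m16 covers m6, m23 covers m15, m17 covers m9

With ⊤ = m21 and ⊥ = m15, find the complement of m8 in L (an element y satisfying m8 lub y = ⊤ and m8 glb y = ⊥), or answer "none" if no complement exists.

Need y with m8 ∨ y = m21 and m8 ∧ y = m15.
Checking each element gives: m9.

m9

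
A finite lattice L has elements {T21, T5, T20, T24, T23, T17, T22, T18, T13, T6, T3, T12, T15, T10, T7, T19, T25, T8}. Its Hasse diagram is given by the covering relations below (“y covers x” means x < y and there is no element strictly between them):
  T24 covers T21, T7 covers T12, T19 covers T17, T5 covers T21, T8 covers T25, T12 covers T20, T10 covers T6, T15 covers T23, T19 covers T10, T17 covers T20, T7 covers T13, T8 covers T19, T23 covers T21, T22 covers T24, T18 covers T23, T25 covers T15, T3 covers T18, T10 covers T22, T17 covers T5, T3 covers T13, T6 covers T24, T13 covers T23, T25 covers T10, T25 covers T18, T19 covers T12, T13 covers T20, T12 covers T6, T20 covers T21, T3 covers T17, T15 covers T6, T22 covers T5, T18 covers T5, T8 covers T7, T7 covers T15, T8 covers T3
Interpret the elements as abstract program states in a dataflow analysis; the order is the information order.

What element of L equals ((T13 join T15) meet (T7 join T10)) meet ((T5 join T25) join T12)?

T13 ∨ T15 = T7
T7 ∨ T10 = T8
T7 ∧ T8 = T7
T5 ∨ T25 = T25
T25 ∨ T12 = T8
T7 ∧ T8 = T7

T7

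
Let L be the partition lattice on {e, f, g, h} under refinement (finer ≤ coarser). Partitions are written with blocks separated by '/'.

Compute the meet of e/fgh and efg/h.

e/fg/h

Common lower bounds of {e/fgh, efg/h}: e/f/g/h, e/fg/h.
The greatest among these is e/fg/h.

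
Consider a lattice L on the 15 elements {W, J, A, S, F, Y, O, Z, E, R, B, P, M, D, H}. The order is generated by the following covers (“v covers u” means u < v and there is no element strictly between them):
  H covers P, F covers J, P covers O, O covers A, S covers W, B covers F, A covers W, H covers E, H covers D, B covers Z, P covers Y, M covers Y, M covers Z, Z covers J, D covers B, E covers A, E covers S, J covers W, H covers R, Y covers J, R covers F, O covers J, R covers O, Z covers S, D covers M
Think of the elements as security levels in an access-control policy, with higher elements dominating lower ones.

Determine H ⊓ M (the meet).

M

Common lower bounds of {H, M}: J, M, S, W, Y, Z.
The greatest among these is M.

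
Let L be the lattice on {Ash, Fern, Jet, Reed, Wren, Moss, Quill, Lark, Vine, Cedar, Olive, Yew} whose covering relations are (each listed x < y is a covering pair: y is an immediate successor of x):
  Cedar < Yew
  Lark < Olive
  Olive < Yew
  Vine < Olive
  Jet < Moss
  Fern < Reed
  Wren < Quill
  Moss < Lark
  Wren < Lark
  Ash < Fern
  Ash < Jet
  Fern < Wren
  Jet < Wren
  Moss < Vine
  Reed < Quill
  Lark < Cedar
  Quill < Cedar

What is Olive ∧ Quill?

Common lower bounds of {Olive, Quill}: Ash, Fern, Jet, Wren.
The greatest among these is Wren.

Wren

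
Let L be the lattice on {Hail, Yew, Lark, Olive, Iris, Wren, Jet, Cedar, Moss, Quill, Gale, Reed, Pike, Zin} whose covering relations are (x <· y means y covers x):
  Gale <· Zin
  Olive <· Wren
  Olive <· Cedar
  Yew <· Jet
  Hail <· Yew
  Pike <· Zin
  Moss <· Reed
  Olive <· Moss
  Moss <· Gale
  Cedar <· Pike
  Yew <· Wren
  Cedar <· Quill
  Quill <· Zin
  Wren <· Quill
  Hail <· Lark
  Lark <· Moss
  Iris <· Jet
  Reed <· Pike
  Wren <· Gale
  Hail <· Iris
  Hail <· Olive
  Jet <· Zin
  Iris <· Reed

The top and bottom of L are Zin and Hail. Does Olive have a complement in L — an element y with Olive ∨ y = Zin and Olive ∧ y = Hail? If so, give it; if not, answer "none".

Jet

Need y with Olive ∨ y = Zin and Olive ∧ y = Hail.
Checking each element gives: Jet.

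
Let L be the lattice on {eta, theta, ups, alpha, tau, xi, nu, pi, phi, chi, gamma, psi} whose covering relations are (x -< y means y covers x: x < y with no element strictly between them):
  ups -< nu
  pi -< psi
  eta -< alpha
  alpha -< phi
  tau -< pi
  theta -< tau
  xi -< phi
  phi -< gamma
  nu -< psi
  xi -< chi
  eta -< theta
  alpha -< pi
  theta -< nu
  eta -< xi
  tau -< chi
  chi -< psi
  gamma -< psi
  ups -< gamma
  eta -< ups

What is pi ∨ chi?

psi

Common upper bounds of {pi, chi}: psi.
The least among these is psi.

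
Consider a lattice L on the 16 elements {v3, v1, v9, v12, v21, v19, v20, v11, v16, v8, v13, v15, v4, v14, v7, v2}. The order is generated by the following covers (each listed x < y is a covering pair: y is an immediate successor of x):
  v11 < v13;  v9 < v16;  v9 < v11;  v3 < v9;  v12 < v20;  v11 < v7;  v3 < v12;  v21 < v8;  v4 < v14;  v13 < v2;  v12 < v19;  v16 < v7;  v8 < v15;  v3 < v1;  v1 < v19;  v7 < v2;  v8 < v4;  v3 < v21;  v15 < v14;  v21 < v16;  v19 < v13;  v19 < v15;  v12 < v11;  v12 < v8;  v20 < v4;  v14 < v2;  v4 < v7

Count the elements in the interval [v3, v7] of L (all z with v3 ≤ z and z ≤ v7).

The interval [v3, v7] = {v11, v12, v16, v20, v21, v3, v4, v7, v8, v9}, which has 10 elements.

10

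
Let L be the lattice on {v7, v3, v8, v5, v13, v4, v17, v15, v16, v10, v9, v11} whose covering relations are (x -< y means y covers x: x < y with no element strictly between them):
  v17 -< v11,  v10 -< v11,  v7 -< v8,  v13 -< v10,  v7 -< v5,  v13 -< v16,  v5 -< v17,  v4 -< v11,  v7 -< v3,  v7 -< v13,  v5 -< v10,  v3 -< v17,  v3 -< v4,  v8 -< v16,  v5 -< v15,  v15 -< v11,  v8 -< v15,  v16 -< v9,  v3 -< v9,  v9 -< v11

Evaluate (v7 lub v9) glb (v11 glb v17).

v7 ∨ v9 = v9
v11 ∧ v17 = v17
v9 ∧ v17 = v3

v3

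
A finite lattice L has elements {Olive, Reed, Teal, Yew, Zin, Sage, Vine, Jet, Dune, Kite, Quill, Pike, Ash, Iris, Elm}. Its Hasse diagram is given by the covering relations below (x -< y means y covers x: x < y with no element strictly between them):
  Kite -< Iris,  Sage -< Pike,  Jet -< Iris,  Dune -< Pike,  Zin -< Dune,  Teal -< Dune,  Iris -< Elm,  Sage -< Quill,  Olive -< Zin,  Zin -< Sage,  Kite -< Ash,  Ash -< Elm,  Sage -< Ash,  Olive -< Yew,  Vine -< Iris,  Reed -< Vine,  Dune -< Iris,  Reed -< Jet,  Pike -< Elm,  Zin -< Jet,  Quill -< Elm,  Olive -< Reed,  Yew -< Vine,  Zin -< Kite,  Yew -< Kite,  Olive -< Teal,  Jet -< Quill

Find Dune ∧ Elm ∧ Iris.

Common lower bounds of {Dune, Elm, Iris}: Dune, Olive, Teal, Zin.
The greatest among these is Dune.

Dune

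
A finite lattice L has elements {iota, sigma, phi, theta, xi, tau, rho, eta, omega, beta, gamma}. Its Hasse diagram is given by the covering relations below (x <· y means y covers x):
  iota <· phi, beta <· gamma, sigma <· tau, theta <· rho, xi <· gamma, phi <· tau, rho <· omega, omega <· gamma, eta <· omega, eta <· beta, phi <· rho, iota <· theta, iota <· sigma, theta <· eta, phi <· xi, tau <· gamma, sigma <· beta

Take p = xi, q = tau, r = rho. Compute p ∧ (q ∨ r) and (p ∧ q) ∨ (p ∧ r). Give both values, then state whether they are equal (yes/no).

q ∨ r = gamma, so p ∧ (q ∨ r) = xi ∧ gamma = xi.
p ∧ q = phi and p ∧ r = phi, so (p ∧ q) ∨ (p ∧ r) = phi ∨ phi = phi.
Equal: no.

xi; phi; no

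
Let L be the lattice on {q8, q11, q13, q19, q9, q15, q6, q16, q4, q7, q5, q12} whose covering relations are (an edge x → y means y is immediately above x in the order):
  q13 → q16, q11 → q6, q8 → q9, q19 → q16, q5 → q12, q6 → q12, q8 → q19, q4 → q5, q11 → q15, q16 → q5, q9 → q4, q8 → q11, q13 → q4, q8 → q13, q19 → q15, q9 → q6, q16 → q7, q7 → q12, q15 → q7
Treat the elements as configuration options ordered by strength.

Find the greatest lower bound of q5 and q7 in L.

Common lower bounds of {q5, q7}: q13, q16, q19, q8.
The greatest among these is q16.

q16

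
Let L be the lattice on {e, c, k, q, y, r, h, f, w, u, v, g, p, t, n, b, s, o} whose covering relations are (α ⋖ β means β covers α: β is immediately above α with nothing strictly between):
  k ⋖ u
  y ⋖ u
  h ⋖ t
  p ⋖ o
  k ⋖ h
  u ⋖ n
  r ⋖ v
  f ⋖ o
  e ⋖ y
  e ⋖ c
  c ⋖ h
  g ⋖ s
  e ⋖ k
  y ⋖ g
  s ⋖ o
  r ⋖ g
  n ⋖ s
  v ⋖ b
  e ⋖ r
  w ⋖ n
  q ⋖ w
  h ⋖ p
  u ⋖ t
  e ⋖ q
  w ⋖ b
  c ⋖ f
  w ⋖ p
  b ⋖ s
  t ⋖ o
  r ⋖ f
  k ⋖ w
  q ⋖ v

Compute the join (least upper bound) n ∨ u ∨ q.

n

Common upper bounds of {n, u, q}: n, o, s.
The least among these is n.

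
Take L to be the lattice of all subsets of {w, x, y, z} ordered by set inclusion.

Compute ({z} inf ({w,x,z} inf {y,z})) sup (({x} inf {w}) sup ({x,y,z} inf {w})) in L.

{z}

{w,x,z} ∧ {y,z} = {z}
{z} ∧ {z} = {z}
{x} ∧ {w} = {}
{x,y,z} ∧ {w} = {}
{} ∨ {} = {}
{z} ∨ {} = {z}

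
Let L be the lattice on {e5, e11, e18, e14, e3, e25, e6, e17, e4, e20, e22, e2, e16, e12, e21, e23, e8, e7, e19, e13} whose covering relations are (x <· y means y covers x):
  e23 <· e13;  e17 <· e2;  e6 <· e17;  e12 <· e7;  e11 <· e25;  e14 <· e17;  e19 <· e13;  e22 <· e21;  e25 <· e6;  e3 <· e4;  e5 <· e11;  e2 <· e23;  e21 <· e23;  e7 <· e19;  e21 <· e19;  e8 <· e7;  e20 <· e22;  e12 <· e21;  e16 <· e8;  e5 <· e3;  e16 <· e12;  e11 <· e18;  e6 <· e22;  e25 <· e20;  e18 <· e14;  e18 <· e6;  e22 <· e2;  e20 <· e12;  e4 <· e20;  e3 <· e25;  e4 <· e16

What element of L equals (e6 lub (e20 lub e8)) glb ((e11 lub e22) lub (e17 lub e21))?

e20 ∨ e8 = e7
e6 ∨ e7 = e19
e11 ∨ e22 = e22
e17 ∨ e21 = e23
e22 ∨ e23 = e23
e19 ∧ e23 = e21

e21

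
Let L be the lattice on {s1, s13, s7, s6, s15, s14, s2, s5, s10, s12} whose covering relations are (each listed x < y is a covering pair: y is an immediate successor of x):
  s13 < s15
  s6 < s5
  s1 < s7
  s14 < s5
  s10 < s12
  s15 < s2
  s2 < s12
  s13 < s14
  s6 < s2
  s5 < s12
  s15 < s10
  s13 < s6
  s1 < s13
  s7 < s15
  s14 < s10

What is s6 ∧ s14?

s13

Common lower bounds of {s6, s14}: s1, s13.
The greatest among these is s13.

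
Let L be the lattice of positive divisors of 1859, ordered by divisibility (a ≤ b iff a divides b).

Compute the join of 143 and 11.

Common upper bounds of {143, 11}: 143, 1859.
The least among these is 143.

143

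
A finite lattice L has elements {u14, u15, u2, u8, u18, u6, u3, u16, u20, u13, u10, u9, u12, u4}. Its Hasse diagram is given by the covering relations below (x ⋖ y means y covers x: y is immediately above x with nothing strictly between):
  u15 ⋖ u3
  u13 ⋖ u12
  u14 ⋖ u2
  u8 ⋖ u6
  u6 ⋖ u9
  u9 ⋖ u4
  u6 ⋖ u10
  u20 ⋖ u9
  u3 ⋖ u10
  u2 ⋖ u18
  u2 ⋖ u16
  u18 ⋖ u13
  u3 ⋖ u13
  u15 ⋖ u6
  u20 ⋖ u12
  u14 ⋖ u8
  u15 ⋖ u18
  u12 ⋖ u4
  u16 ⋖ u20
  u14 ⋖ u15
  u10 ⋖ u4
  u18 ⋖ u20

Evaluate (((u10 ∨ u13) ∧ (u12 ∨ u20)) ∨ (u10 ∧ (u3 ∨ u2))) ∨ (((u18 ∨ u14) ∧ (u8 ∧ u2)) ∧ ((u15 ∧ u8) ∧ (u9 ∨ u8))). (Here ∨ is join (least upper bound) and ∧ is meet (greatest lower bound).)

u12

u10 ∨ u13 = u4
u12 ∨ u20 = u12
u4 ∧ u12 = u12
u3 ∨ u2 = u13
u10 ∧ u13 = u3
u12 ∨ u3 = u12
u18 ∨ u14 = u18
u8 ∧ u2 = u14
u18 ∧ u14 = u14
u15 ∧ u8 = u14
u9 ∨ u8 = u9
u14 ∧ u9 = u14
u14 ∧ u14 = u14
u12 ∨ u14 = u12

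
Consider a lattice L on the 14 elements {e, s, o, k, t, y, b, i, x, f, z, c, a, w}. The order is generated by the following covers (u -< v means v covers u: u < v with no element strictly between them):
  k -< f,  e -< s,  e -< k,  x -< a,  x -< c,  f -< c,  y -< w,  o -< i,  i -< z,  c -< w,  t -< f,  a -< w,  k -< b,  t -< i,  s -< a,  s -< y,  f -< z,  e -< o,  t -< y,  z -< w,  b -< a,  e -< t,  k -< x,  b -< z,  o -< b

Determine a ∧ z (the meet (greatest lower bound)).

b

Common lower bounds of {a, z}: b, e, k, o.
The greatest among these is b.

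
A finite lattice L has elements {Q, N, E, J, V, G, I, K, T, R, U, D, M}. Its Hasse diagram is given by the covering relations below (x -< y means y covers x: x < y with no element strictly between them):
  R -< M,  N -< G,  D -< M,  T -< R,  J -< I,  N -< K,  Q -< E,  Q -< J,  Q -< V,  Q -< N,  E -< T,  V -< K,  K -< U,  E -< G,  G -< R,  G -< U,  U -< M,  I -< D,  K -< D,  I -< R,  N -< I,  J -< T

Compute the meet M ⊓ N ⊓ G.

Common lower bounds of {M, N, G}: N, Q.
The greatest among these is N.

N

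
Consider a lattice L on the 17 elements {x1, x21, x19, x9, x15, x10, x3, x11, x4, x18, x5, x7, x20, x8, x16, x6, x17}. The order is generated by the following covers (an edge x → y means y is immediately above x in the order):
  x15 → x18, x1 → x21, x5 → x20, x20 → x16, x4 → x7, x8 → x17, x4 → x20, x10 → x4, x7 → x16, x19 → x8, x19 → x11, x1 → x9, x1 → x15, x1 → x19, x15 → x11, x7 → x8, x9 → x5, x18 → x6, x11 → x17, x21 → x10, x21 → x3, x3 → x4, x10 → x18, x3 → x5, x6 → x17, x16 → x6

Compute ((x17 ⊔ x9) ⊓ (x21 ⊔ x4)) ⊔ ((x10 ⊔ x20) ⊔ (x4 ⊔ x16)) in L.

x16

x17 ∨ x9 = x17
x21 ∨ x4 = x4
x17 ∧ x4 = x4
x10 ∨ x20 = x20
x4 ∨ x16 = x16
x20 ∨ x16 = x16
x4 ∨ x16 = x16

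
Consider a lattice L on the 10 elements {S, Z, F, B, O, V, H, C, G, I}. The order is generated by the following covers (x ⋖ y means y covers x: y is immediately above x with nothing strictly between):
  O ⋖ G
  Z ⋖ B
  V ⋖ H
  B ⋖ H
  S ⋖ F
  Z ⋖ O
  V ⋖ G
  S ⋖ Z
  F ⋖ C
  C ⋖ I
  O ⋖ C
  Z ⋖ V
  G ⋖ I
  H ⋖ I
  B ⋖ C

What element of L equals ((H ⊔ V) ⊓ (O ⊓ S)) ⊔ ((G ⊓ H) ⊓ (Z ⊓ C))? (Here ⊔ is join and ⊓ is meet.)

Z

H ∨ V = H
O ∧ S = S
H ∧ S = S
G ∧ H = V
Z ∧ C = Z
V ∧ Z = Z
S ∨ Z = Z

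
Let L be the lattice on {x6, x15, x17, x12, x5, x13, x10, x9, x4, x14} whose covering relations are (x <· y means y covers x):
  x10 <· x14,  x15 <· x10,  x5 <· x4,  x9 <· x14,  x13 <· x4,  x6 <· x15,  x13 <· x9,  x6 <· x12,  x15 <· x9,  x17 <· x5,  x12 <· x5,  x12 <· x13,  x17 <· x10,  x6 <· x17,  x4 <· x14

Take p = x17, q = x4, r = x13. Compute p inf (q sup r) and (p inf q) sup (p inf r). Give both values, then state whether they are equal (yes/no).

q sup r = x4, so p inf (q sup r) = x17 inf x4 = x17.
p inf q = x17 and p inf r = x6, so (p inf q) sup (p inf r) = x17 sup x6 = x17.
Equal: yes.

x17; x17; yes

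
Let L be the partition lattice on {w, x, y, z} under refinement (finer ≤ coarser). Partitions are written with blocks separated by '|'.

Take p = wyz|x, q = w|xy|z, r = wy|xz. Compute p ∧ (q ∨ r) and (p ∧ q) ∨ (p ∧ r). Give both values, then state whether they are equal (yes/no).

wyz|x; wy|x|z; no

q ∨ r = wxyz, so p ∧ (q ∨ r) = wyz|x ∧ wxyz = wyz|x.
p ∧ q = w|x|y|z and p ∧ r = wy|x|z, so (p ∧ q) ∨ (p ∧ r) = w|x|y|z ∨ wy|x|z = wy|x|z.
Equal: no.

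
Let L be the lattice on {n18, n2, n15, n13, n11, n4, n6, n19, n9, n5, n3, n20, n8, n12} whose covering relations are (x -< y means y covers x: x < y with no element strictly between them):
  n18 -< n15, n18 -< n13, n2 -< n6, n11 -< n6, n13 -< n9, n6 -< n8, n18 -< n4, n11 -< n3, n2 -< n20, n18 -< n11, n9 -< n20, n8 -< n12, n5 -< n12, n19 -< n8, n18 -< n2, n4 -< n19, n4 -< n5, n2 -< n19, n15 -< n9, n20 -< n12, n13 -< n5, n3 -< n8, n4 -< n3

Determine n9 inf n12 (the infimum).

n9

Common lower bounds of {n9, n12}: n13, n15, n18, n9.
The greatest among these is n9.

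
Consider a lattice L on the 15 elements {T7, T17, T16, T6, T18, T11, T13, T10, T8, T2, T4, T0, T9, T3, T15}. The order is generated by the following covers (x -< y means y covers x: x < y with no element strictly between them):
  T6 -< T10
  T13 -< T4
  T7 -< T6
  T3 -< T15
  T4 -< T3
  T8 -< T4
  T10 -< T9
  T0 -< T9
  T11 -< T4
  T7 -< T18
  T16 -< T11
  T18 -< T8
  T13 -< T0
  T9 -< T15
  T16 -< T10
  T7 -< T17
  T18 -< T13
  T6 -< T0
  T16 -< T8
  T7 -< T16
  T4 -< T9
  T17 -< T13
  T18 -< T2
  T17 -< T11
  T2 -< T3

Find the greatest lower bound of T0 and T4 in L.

Common lower bounds of {T0, T4}: T13, T17, T18, T7.
The greatest among these is T13.

T13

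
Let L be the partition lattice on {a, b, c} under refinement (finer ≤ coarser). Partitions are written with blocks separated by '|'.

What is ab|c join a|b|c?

The join of ab|c and a|b|c merges any blocks that overlap across the partitions, giving ab|c.

ab|c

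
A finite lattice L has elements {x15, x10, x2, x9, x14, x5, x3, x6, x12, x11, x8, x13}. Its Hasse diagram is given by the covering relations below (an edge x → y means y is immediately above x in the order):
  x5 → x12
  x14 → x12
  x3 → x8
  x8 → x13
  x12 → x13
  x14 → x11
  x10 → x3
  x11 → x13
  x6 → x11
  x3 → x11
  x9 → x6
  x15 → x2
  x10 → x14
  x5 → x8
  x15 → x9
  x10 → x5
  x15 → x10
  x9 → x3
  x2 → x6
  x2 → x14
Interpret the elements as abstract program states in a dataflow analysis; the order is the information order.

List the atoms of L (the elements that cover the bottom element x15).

x10, x2, x9

The atoms are exactly the elements that cover x15: x10, x2, x9.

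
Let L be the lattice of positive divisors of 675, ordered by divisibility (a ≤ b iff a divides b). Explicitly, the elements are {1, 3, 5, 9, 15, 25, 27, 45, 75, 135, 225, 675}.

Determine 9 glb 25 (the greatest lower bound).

1

Common lower bounds of {9, 25}: 1.
The greatest among these is 1.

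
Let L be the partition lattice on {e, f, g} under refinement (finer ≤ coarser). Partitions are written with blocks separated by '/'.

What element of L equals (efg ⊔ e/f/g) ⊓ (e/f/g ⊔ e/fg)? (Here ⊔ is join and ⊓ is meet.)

e/fg

efg ∨ e/f/g = efg
e/f/g ∨ e/fg = e/fg
efg ∧ e/fg = e/fg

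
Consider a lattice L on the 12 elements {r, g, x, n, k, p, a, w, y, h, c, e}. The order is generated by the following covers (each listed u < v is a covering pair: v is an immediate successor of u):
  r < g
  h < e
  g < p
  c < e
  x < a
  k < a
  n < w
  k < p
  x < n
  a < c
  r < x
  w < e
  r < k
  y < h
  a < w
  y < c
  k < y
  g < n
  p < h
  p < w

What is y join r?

Common upper bounds of {y, r}: c, e, h, y.
The least among these is y.

y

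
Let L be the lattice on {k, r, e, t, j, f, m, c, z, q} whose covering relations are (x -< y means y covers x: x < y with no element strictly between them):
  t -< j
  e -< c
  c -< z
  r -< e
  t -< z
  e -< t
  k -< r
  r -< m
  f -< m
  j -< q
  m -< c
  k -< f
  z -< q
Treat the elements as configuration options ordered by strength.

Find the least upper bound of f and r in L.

Common upper bounds of {f, r}: c, m, q, z.
The least among these is m.

m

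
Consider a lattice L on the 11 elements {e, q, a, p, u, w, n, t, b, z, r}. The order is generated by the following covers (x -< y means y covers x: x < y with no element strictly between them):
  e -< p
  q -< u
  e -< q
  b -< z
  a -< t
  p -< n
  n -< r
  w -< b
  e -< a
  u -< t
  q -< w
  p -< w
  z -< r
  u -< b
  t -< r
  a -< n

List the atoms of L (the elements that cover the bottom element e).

The atoms are exactly the elements that cover e: a, p, q.

a, p, q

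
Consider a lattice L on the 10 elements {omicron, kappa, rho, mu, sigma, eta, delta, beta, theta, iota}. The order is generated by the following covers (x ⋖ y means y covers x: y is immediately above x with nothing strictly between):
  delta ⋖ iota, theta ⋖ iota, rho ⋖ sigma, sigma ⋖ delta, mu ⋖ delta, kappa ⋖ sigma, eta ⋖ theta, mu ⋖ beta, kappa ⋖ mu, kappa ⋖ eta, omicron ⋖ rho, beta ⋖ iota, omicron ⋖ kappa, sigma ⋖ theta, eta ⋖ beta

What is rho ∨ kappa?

sigma

Common upper bounds of {rho, kappa}: delta, iota, sigma, theta.
The least among these is sigma.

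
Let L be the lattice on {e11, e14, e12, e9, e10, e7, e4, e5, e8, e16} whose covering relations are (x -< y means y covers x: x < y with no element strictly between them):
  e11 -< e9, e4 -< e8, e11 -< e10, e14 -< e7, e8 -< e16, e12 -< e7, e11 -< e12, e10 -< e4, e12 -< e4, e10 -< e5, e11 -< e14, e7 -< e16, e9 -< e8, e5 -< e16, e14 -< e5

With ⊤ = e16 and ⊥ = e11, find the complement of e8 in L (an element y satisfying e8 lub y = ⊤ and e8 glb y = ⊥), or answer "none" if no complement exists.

e14

Need y with e8 ∨ y = e16 and e8 ∧ y = e11.
Checking each element gives: e14.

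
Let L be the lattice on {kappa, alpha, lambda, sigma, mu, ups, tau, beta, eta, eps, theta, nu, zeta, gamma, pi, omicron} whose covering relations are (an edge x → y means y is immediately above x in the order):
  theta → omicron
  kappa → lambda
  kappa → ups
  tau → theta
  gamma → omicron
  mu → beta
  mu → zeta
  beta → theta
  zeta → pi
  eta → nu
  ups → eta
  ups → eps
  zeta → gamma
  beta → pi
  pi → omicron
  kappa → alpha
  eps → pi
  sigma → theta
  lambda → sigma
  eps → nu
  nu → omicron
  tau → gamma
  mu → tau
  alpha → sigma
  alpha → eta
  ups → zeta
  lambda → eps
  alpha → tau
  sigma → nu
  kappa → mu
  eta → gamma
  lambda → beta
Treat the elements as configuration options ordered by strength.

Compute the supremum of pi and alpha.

omicron

Common upper bounds of {pi, alpha}: omicron.
The least among these is omicron.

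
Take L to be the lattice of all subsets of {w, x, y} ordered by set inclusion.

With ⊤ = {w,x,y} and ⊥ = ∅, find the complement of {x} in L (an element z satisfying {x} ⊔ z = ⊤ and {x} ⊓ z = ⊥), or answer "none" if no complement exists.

{w,y}

Need z with {x} ∨ z = {w,x,y} and {x} ∧ z = ∅.
Checking each element gives: {w,y}.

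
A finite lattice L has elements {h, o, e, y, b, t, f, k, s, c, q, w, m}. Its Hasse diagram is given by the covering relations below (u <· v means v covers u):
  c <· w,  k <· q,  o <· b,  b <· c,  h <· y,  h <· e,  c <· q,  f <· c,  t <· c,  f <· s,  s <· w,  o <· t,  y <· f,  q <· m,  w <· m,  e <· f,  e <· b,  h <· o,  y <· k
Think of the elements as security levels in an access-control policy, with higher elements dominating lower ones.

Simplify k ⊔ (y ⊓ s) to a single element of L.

k

y ∧ s = y
k ∨ y = k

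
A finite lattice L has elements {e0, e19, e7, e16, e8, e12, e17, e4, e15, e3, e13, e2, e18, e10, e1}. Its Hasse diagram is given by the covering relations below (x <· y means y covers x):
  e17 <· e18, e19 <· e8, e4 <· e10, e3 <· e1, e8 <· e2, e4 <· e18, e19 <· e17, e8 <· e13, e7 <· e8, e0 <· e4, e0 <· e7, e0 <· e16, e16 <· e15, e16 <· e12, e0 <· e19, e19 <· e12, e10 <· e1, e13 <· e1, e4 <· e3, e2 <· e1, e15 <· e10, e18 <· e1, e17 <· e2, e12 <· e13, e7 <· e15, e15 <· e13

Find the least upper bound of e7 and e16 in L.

e15

Common upper bounds of {e7, e16}: e1, e10, e13, e15.
The least among these is e15.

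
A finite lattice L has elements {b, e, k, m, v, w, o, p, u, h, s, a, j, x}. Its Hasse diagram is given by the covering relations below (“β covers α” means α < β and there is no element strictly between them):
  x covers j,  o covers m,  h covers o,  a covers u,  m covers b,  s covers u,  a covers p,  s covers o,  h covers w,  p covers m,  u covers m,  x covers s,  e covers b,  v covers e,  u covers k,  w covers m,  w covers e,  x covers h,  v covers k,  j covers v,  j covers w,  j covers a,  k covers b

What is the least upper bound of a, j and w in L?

Common upper bounds of {a, j, w}: j, x.
The least among these is j.

j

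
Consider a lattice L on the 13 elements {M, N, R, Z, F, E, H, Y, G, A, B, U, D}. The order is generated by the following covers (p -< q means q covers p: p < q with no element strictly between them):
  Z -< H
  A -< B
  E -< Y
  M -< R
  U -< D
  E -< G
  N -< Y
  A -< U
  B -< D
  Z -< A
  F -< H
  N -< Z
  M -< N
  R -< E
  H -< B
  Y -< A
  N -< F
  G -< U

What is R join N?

Common upper bounds of {R, N}: A, B, D, U, Y.
The least among these is Y.

Y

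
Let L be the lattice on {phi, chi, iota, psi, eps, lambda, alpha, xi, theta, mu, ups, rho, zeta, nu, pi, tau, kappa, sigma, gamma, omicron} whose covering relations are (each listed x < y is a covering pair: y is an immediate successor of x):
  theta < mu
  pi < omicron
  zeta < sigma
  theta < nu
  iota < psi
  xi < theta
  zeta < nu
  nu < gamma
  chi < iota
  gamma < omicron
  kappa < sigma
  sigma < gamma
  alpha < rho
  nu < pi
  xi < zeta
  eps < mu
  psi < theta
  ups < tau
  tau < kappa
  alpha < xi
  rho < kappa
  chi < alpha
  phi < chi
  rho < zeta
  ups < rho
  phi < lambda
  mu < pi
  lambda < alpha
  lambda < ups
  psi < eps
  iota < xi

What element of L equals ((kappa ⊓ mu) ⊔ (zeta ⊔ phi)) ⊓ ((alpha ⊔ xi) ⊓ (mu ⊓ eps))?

kappa ∧ mu = alpha
zeta ∨ phi = zeta
alpha ∨ zeta = zeta
alpha ∨ xi = xi
mu ∧ eps = eps
xi ∧ eps = iota
zeta ∧ iota = iota

iota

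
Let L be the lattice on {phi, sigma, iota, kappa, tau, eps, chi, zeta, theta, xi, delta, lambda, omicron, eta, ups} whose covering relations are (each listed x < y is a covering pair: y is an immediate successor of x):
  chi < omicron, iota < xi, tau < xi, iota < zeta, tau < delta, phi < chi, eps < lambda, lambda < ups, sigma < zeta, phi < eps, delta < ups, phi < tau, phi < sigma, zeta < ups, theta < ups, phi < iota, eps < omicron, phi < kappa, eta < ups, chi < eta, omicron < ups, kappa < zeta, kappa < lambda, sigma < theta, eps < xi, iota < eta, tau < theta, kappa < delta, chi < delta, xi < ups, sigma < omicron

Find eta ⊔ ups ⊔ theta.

ups

Common upper bounds of {eta, ups, theta}: ups.
The least among these is ups.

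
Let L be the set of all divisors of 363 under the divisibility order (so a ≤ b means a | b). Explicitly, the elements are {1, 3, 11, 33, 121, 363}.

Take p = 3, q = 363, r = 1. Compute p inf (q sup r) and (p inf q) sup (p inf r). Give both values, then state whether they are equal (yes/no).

q sup r = 363, so p inf (q sup r) = 3 inf 363 = 3.
p inf q = 3 and p inf r = 1, so (p inf q) sup (p inf r) = 3 sup 1 = 3.
Equal: yes.

3; 3; yes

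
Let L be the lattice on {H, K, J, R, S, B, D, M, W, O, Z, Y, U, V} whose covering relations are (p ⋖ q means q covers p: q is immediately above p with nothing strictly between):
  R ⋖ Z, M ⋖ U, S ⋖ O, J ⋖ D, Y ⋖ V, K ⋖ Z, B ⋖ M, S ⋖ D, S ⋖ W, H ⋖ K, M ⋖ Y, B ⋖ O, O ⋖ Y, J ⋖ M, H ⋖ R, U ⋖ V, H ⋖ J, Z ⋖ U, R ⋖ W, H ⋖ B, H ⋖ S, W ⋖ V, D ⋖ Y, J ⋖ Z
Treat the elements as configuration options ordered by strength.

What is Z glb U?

Z

Common lower bounds of {Z, U}: H, J, K, R, Z.
The greatest among these is Z.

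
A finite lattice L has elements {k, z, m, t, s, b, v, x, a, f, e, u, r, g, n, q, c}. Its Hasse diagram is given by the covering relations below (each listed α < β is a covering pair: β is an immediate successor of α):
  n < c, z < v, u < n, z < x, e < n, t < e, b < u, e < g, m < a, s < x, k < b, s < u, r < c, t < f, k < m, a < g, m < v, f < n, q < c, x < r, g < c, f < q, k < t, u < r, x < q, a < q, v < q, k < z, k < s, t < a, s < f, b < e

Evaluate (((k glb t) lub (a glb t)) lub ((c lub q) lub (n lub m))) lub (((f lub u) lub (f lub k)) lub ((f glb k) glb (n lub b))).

k ∧ t = k
a ∧ t = t
k ∨ t = t
c ∨ q = c
n ∨ m = c
c ∨ c = c
t ∨ c = c
f ∨ u = n
f ∨ k = f
n ∨ f = n
f ∧ k = k
n ∨ b = n
k ∧ n = k
n ∨ k = n
c ∨ n = c

c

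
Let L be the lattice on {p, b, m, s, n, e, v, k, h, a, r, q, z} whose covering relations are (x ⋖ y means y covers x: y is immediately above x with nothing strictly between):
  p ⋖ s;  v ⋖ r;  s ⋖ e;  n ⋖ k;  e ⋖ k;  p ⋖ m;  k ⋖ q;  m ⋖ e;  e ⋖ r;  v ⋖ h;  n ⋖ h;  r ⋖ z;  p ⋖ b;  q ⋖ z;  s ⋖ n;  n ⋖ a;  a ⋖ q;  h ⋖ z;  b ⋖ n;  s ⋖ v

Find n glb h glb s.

Common lower bounds of {n, h, s}: p, s.
The greatest among these is s.

s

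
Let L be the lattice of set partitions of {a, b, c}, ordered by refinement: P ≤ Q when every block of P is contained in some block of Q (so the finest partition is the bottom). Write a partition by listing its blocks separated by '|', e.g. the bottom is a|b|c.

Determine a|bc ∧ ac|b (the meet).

a|b|c

The meet (common refinement) of a|bc and ac|b intersects blocks pairwise, giving a|b|c.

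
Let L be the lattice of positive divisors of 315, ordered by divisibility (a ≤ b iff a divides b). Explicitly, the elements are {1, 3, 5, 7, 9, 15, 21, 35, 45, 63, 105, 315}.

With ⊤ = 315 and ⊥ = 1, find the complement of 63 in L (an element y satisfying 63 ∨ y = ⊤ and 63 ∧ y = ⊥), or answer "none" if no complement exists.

5

Need y with 63 ∨ y = 315 and 63 ∧ y = 1.
Checking each element gives: 5.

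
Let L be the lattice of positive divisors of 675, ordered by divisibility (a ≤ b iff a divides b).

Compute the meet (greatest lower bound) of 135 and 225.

In the divisibility order, the meet is the greatest common divisor: gcd(135, 225) = 45.

45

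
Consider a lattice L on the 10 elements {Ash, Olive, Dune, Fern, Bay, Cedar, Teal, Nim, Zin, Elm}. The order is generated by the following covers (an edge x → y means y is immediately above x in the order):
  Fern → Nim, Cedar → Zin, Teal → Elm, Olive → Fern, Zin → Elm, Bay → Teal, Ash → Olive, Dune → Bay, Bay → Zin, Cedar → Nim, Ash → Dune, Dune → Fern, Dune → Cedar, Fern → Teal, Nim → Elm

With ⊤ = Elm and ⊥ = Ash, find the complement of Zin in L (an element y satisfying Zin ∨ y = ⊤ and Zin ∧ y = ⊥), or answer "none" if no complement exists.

Olive

Need y with Zin ∨ y = Elm and Zin ∧ y = Ash.
Checking each element gives: Olive.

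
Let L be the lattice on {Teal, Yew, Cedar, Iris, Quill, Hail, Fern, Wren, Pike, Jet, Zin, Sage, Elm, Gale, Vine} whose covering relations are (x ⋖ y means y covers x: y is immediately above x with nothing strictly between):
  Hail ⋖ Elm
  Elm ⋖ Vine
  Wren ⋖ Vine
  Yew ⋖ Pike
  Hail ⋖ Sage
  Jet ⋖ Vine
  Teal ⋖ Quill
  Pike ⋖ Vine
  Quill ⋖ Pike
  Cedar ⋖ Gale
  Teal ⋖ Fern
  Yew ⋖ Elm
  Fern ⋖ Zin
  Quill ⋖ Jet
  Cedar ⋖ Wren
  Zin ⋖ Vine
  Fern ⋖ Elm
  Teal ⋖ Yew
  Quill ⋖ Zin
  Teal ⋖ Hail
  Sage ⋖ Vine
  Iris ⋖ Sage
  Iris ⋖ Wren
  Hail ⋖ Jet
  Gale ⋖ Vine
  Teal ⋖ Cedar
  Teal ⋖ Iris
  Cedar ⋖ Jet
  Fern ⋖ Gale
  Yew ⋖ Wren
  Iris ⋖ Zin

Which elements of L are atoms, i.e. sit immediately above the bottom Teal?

Cedar, Fern, Hail, Iris, Quill, Yew

The atoms are exactly the elements that cover Teal: Cedar, Fern, Hail, Iris, Quill, Yew.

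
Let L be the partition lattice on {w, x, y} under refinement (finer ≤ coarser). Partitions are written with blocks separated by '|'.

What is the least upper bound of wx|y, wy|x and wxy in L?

wxy

Common upper bounds of {wx|y, wy|x, wxy}: wxy.
The least among these is wxy.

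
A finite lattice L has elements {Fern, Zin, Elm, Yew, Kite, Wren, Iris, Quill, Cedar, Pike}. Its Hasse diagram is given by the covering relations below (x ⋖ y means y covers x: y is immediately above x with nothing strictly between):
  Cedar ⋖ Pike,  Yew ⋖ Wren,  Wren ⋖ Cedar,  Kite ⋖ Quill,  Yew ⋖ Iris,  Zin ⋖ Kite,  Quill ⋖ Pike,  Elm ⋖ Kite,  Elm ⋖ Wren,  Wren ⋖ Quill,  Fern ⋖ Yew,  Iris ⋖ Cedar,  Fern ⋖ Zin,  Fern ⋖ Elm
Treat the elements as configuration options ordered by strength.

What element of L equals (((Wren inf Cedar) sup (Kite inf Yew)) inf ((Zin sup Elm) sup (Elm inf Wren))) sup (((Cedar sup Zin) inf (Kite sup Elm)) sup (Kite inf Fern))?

Wren ∧ Cedar = Wren
Kite ∧ Yew = Fern
Wren ∨ Fern = Wren
Zin ∨ Elm = Kite
Elm ∧ Wren = Elm
Kite ∨ Elm = Kite
Wren ∧ Kite = Elm
Cedar ∨ Zin = Pike
Kite ∨ Elm = Kite
Pike ∧ Kite = Kite
Kite ∧ Fern = Fern
Kite ∨ Fern = Kite
Elm ∨ Kite = Kite

Kite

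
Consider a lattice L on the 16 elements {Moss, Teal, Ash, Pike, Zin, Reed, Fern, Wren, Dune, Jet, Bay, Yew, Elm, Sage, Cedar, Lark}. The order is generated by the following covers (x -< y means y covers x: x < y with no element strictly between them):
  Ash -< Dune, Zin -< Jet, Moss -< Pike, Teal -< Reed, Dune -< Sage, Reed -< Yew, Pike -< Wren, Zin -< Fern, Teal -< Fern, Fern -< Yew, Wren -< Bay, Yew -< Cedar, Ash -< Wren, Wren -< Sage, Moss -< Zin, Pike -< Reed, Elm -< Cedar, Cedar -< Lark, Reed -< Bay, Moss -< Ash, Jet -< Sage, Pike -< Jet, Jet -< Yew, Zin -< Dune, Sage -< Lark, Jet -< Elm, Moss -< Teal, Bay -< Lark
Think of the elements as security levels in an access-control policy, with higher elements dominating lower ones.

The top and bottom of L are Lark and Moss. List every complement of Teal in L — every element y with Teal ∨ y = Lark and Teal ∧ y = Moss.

Need y with Teal ∨ y = Lark and Teal ∧ y = Moss.
Checking each element gives: Dune, Sage.

Dune, Sage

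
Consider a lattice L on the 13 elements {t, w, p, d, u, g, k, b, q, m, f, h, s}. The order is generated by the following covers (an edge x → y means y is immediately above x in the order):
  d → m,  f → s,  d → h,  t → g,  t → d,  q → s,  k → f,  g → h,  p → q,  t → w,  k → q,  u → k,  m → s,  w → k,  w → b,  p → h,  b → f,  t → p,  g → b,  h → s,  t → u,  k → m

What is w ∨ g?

b

Common upper bounds of {w, g}: b, f, s.
The least among these is b.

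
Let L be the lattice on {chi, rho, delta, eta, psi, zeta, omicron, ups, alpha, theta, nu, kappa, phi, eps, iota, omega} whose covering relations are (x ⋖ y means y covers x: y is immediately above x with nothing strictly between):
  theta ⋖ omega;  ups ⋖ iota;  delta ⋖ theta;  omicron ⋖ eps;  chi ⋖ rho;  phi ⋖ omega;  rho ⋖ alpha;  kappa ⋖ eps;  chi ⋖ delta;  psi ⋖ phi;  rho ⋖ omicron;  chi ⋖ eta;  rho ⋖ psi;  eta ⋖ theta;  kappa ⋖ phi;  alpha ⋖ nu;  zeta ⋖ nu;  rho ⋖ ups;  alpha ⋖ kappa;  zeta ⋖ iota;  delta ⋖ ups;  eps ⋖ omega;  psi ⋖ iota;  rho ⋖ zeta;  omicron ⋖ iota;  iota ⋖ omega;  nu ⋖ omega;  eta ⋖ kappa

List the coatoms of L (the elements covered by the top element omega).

The coatoms are exactly the elements covered by omega: eps, iota, nu, phi, theta.

eps, iota, nu, phi, theta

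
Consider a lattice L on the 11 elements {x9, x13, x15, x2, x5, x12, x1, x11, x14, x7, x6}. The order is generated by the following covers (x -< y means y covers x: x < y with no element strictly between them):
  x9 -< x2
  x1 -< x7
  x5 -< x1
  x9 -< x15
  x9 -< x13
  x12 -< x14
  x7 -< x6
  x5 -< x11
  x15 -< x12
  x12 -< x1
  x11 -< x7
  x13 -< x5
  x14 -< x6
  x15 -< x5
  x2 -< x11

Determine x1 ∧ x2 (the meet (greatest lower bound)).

Common lower bounds of {x1, x2}: x9.
The greatest among these is x9.

x9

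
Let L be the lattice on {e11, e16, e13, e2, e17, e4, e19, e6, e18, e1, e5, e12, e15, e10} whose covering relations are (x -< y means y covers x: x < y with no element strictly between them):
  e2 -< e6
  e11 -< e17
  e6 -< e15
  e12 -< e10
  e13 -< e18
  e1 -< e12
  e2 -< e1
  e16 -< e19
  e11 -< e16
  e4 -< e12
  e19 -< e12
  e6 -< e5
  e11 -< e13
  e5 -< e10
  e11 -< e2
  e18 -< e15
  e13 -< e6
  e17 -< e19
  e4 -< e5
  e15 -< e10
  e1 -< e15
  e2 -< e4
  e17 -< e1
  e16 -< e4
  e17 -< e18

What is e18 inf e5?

e13

Common lower bounds of {e18, e5}: e11, e13.
The greatest among these is e13.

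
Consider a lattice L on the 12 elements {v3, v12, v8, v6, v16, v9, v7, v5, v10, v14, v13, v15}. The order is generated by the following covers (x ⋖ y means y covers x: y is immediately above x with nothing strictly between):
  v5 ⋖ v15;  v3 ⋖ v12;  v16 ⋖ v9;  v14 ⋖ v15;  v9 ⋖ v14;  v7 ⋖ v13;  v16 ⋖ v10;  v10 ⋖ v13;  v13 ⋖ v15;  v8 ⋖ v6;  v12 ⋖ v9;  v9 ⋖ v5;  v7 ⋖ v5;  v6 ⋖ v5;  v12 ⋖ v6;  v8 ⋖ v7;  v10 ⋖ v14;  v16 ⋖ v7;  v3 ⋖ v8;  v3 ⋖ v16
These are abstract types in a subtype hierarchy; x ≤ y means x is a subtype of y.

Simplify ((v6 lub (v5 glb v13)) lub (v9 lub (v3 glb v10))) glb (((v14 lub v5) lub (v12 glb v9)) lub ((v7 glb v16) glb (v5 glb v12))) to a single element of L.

v5

v5 ∧ v13 = v7
v6 ∨ v7 = v5
v3 ∧ v10 = v3
v9 ∨ v3 = v9
v5 ∨ v9 = v5
v14 ∨ v5 = v15
v12 ∧ v9 = v12
v15 ∨ v12 = v15
v7 ∧ v16 = v16
v5 ∧ v12 = v12
v16 ∧ v12 = v3
v15 ∨ v3 = v15
v5 ∧ v15 = v5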